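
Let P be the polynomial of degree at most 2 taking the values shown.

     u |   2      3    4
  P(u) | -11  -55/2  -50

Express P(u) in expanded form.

P(u) = -3u^2 - (3/2)u + 4

Write P(u) = au^2 + bu + c. Substituting each data point gives a linear system:
  4a + 2b + c = -11
  9a + 3b + c = -55/2
  16a + 4b + c = -50
Solving the system yields a = -3, b = -3/2, c = 4.
So P(u) = -3u^2 - (3/2)u + 4.
Check: P(3) = -55/2. ✓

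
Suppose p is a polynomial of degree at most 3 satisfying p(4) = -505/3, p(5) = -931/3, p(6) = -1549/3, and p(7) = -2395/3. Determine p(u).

p(u) = -2u^3 - 2u^2 - 2u - 1/3

Write p(u) = au^3 + bu^2 + cu + d. Substituting each data point gives a linear system:
  64a + 16b + 4c + d = -505/3
  125a + 25b + 5c + d = -931/3
  216a + 36b + 6c + d = -1549/3
  343a + 49b + 7c + d = -2395/3
Solving the system yields a = -2, b = -2, c = -2, d = -1/3.
So p(u) = -2u^3 - 2u^2 - 2u - 1/3.
Check: p(6) = -1549/3. ✓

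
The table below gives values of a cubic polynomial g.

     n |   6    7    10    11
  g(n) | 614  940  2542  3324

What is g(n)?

Write g(n) = an^3 + bn^2 + cn + d. Substituting each data point gives a linear system:
  216a + 36b + 6c + d = 614
  343a + 49b + 7c + d = 940
  1000a + 100b + 10c + d = 2542
  1331a + 121b + 11c + d = 3324
Solving the system yields a = 2, b = 6, c = -6, d = 2.
So g(n) = 2n^3 + 6n^2 - 6n + 2.
Check: g(6) = 614. ✓

g(n) = 2n^3 + 6n^2 - 6n + 2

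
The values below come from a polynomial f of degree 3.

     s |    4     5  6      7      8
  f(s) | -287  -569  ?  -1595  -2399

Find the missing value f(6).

-995

The 4 known points determine the degree-3 polynomial uniquely.
Write f(s) = as^3 + bs^2 + cs + d. Substituting each data point gives a linear system:
  64a + 16b + 4c + d = -287
  125a + 25b + 5c + d = -569
  343a + 49b + 7c + d = -1595
  512a + 64b + 8c + d = -2399
Solving the system yields a = -5, b = 3, c = -4, d = 1.
So f(s) = -5s^3 + 3s^2 - 4s + 1.
Then f(6) = -995.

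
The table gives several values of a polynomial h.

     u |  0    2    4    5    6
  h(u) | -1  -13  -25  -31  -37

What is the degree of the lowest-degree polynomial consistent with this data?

1

Divided differences on the nodes 0, 2, 4, 5, 6:
  order 0: -1  -13  -25  -31  -37
  order 1: -6  -6  -6  -6
  order 2: 0  0  0
  order 3: 0  0
  order 4: 0
The order-1 divided differences are all -6 (nonzero) and every higher order vanishes, so the data lies on a polynomial of degree exactly 1.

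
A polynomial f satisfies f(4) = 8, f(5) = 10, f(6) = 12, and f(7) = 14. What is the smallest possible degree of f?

Forward differences of the values at u = 4, 5, 6, 7:
  f  : 8  10  12  14
  Δ  : 2  2  2
  Δ^2: 0  0
  Δ^3: 0
The first differences are constant (2) and nonzero, while all higher differences vanish, so the minimal degree is 1.

1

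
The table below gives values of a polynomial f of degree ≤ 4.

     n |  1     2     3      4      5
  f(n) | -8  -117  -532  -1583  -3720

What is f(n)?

f(n) = -5n^4 - 5n^3 + 2n^2 - 5n + 5

Write f(n) = an^4 + bn^3 + cn^2 + dn + e. Substituting each data point gives a linear system:
  a + b + c + d + e = -8
  16a + 8b + 4c + 2d + e = -117
  81a + 27b + 9c + 3d + e = -532
  256a + 64b + 16c + 4d + e = -1583
  625a + 125b + 25c + 5d + e = -3720
Solving the system yields a = -5, b = -5, c = 2, d = -5, e = 5.
So f(n) = -5n^4 - 5n^3 + 2n^2 - 5n + 5.
Check: f(2) = -117. ✓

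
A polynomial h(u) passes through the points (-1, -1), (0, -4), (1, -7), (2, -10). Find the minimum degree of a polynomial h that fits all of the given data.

Forward differences of the values at u = -1, 0, 1, 2:
  h  : -1  -4  -7  -10
  Δ  : -3  -3  -3
  Δ^2: 0  0
  Δ^3: 0
The first differences are constant (-3) and nonzero, while all higher differences vanish, so the minimal degree is 1.

1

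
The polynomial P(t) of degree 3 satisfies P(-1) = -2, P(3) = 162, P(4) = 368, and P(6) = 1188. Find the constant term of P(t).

0

Write P(t) = at^3 + bt^2 + ct + d. Substituting each data point gives a linear system:
  -a + b - c + d = -2
  27a + 9b + 3c + d = 162
  64a + 16b + 4c + d = 368
  216a + 36b + 6c + d = 1188
Solving the system yields a = 5, b = 3, c = 0, d = 0.
So P(t) = 5t³ + 3t².
The constant term is 0.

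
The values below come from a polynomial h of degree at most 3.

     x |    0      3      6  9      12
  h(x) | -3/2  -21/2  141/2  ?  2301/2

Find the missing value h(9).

The 4 known points determine the degree-3 polynomial uniquely.
Write h(x) = ax^3 + bx^2 + cx + d. Substituting each data point gives a linear system:
  d = -3/2
  27a + 9b + 3c + d = -21/2
  216a + 36b + 6c + d = 141/2
  1728a + 144b + 12c + d = 2301/2
Solving the system yields a = 1, b = -4, c = 0, d = -3/2.
So h(x) = x^3 - 4x^2 - 3/2.
Then h(9) = 807/2.

807/2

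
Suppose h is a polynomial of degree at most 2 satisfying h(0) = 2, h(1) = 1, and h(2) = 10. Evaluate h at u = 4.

58

Forward differences of the values at u = 0, 1, 2:
  h  : 2  1  10
  Δ  : -1  9
  Δ^2: 10
The second differences are constant, confirming degree 2.
Interpolating (Newton forward form) and evaluating at u = 4 gives h(4) = 58.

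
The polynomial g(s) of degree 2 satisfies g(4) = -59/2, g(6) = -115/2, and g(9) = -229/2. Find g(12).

-379/2

Using the Lagrange interpolation formula with nodes 4, 6, 9:
  L_0(s) = (s - 6)(s - 9) / 10
  L_1(s) = (s - 4)(s - 9) / -6
  L_2(s) = (s - 4)(s - 6) / 15
Then g(s) = -59/2·L_0(s) - 115/2·L_1(s) - 229/2·L_2(s).
Expanding and collecting terms gives g(s) = -s^2 - 4s + 5/2.
Evaluating at s = 12: g(12) = -379/2.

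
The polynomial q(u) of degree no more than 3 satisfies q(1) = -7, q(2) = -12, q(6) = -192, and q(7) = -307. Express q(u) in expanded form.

Write q(u) = au^3 + bu^2 + cu + d. Substituting each data point gives a linear system:
  a + b + c + d = -7
  8a + 4b + 2c + d = -12
  216a + 36b + 6c + d = -192
  343a + 49b + 7c + d = -307
Solving the system yields a = -1, b = 1, c = -1, d = -6.
So q(u) = -u^3 + u^2 - u - 6.
Check: q(2) = -12. ✓

q(u) = -u^3 + u^2 - u - 6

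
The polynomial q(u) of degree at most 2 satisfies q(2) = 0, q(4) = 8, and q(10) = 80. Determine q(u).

q(u) = u^2 - 2u

Write q(u) = au^2 + bu + c. Substituting each data point gives a linear system:
  4a + 2b + c = 0
  16a + 4b + c = 8
  100a + 10b + c = 80
Solving the system yields a = 1, b = -2, c = 0.
So q(u) = u^2 - 2u.
Check: q(10) = 80. ✓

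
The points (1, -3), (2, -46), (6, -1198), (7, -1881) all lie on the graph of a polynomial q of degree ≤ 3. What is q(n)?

q(n) = -5n^3 - 4n^2 + 4n + 2

Using the Lagrange interpolation formula with nodes 1, 2, 6, 7:
  L_0(n) = (n - 2)(n - 6)(n - 7) / -30
  L_1(n) = (n - 1)(n - 6)(n - 7) / 20
  L_2(n) = (n - 1)(n - 2)(n - 7) / -20
  L_3(n) = (n - 1)(n - 2)(n - 6) / 30
Then q(n) = -3·L_0(n) - 46·L_1(n) - 1198·L_2(n) - 1881·L_3(n).
Expanding and collecting terms gives q(n) = -5n^3 - 4n^2 + 4n + 2.
Check: q(1) = -3. ✓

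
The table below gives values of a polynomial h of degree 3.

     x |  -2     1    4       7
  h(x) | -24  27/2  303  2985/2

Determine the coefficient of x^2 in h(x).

Write h(x) = ax^3 + bx^2 + cx + d. Substituting each data point gives a linear system:
  -8a + 4b - 2c + d = -24
  a + b + c + d = 27/2
  64a + 16b + 4c + d = 303
  343a + 49b + 7c + d = 2985/2
Solving the system yields a = 4, b = 2, c = 5/2, d = 5.
So h(x) = 4x^3 + 2x^2 + (5/2)x + 5.
The coefficient of x^2 is 2.

2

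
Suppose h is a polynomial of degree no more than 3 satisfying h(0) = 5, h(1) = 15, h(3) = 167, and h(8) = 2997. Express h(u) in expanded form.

h(u) = 6u^3 - 2u^2 + 6u + 5

Write h(u) = au^3 + bu^2 + cu + d. Substituting each data point gives a linear system:
  d = 5
  a + b + c + d = 15
  27a + 9b + 3c + d = 167
  512a + 64b + 8c + d = 2997
Solving the system yields a = 6, b = -2, c = 6, d = 5.
So h(u) = 6u^3 - 2u^2 + 6u + 5.
Check: h(8) = 2997. ✓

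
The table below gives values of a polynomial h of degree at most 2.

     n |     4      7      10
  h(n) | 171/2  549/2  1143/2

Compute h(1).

Using the Lagrange interpolation formula with nodes 4, 7, 10:
  L_0(n) = (n - 7)(n - 10) / 18
  L_1(n) = (n - 4)(n - 10) / -9
  L_2(n) = (n - 4)(n - 7) / 18
Then h(n) = 171/2·L_0(n) + 549/2·L_1(n) + 1143/2·L_2(n).
Expanding and collecting terms gives h(n) = 6n^2 - 3n + 3/2.
Evaluating at n = 1: h(1) = 9/2.

9/2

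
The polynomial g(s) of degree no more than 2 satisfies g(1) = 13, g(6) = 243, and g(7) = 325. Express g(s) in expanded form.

g(s) = 6s^2 + 4s + 3

Write g(s) = as^2 + bs + c. Substituting each data point gives a linear system:
  a + b + c = 13
  36a + 6b + c = 243
  49a + 7b + c = 325
Solving the system yields a = 6, b = 4, c = 3.
So g(s) = 6s² + 4s + 3.
Check: g(6) = 243. ✓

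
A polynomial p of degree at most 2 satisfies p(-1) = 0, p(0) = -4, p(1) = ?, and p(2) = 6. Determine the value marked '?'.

-2

The 3 known points determine the degree-2 polynomial uniquely.
Write p(t) = at^2 + bt + c. Substituting each data point gives a linear system:
  a - b + c = 0
  c = -4
  4a + 2b + c = 6
Solving the system yields a = 3, b = -1, c = -4.
So p(t) = 3t^2 - t - 4.
Then p(1) = -2.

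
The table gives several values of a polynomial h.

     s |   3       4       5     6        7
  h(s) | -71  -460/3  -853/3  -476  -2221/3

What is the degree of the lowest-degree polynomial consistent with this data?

Forward differences of the values at s = 3, 4, 5, 6, 7:
  h  : -71  -460/3  -853/3  -476  -2221/3
  Δ  : -247/3  -131  -575/3  -793/3
  Δ^2: -146/3  -182/3  -218/3
  Δ^3: -12  -12
  Δ^4: 0
The third differences are constant (-12) and nonzero, while all higher differences vanish, so the minimal degree is 3.

3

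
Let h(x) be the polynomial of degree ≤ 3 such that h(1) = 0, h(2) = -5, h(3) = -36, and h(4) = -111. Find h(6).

Forward differences of the values at x = 1, 2, 3, 4:
  h  : 0  -5  -36  -111
  Δ  : -5  -31  -75
  Δ^2: -26  -44
  Δ^3: -18
The third differences are constant, confirming degree 3.
Interpolating (Newton forward form) and evaluating at x = 6 gives h(6) = -465.

-465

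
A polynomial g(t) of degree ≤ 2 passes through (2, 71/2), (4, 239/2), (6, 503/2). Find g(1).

Using the Lagrange interpolation formula with nodes 2, 4, 6:
  L_0(t) = (t - 4)(t - 6) / 8
  L_1(t) = (t - 2)(t - 6) / -4
  L_2(t) = (t - 2)(t - 4) / 8
Then g(t) = 71/2·L_0(t) + 239/2·L_1(t) + 503/2·L_2(t).
Expanding and collecting terms gives g(t) = 6t^2 + 6t - 1/2.
Evaluating at t = 1: g(1) = 23/2.

23/2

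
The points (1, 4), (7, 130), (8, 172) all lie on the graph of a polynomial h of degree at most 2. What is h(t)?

h(t) = 3t^2 - 3t + 4

Using the Lagrange interpolation formula with nodes 1, 7, 8:
  L_0(t) = (t - 7)(t - 8) / 42
  L_1(t) = (t - 1)(t - 8) / -6
  L_2(t) = (t - 1)(t - 7) / 7
Then h(t) = 4·L_0(t) + 130·L_1(t) + 172·L_2(t).
Expanding and collecting terms gives h(t) = 3t² - 3t + 4.
Check: h(1) = 4. ✓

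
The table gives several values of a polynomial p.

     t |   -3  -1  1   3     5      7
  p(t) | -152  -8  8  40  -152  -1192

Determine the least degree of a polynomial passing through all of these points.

4

Forward differences of the values at t = -3, -1, 1, 3, 5, 7:
  p  : -152  -8  8  40  -152  -1192
  Δ  : 144  16  32  -192  -1040
  Δ^2: -128  16  -224  -848
  Δ^3: 144  -240  -624
  Δ^4: -384  -384
  Δ^5: 0
The fourth differences are constant (-384) and nonzero, while all higher differences vanish, so the minimal degree is 4.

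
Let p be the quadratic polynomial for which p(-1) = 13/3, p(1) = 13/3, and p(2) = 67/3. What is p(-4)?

283/3

Using the Lagrange interpolation formula with nodes -1, 1, 2:
  L_0(u) = (u - 1)(u - 2) / 6
  L_1(u) = (u + 1)(u - 2) / -2
  L_2(u) = (u + 1)(u - 1) / 3
Then p(u) = 13/3·L_0(u) + 13/3·L_1(u) + 67/3·L_2(u).
Expanding and collecting terms gives p(u) = 6u^2 - 5/3.
Evaluating at u = -4: p(-4) = 283/3.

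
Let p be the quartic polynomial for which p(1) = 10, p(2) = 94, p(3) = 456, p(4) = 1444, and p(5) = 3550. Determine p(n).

Write p(n) = an^4 + bn^3 + cn^2 + dn + e. Substituting each data point gives a linear system:
  a + b + c + d + e = 10
  16a + 8b + 4c + 2d + e = 94
  81a + 27b + 9c + 3d + e = 456
  256a + 64b + 16c + 4d + e = 1444
  625a + 125b + 25c + 5d + e = 3550
Solving the system yields a = 6, b = -2, c = 1, d = 5, e = 0.
So p(n) = 6n⁴ - 2n³ + n² + 5n.
Check: p(3) = 456. ✓

p(n) = 6n^4 - 2n^3 + n^2 + 5n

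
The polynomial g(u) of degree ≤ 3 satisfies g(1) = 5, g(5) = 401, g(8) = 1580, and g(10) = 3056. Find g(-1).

-13

Write g(u) = au^3 + bu^2 + cu + d. Substituting each data point gives a linear system:
  a + b + c + d = 5
  125a + 25b + 5c + d = 401
  512a + 64b + 8c + d = 1580
  1000a + 100b + 10c + d = 3056
Solving the system yields a = 3, b = 0, c = 6, d = -4.
So g(u) = 3u^3 + 6u - 4.
Then g(-1) = -13.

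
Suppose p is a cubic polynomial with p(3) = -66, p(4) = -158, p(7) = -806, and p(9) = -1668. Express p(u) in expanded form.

Write p(u) = au^3 + bu^2 + cu + d. Substituting each data point gives a linear system:
  27a + 9b + 3c + d = -66
  64a + 16b + 4c + d = -158
  343a + 49b + 7c + d = -806
  729a + 81b + 9c + d = -1668
Solving the system yields a = -2, b = -3, c = 3, d = 6.
So p(u) = -2u³ - 3u² + 3u + 6.
Check: p(7) = -806. ✓

p(u) = -2u^3 - 3u^2 + 3u + 6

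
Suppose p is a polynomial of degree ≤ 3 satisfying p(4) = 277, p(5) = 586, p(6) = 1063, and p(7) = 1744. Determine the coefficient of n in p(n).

-3

Write p(n) = an^3 + bn^2 + cn + d. Substituting each data point gives a linear system:
  64a + 16b + 4c + d = 277
  125a + 25b + 5c + d = 586
  216a + 36b + 6c + d = 1063
  343a + 49b + 7c + d = 1744
Solving the system yields a = 6, b = -6, c = -3, d = 1.
So p(n) = 6n³ - 6n² - 3n + 1.
The coefficient of n is -3.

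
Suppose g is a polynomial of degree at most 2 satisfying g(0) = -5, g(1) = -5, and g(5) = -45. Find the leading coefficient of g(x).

Write g(x) = ax^2 + bx + c. Substituting each data point gives a linear system:
  c = -5
  a + b + c = -5
  25a + 5b + c = -45
Solving the system yields a = -2, b = 2, c = -5.
So g(x) = -2x² + 2x - 5.
The leading coefficient is -2.

-2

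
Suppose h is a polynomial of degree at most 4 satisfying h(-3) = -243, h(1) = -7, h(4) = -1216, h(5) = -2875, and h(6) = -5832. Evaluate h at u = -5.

-2125

Write h(u) = au^4 + bu^3 + cu^2 + du + e. Substituting each data point gives a linear system:
  81a - 27b + 9c - 3d + e = -243
  a + b + c + d + e = -7
  256a + 64b + 16c + 4d + e = -1216
  625a + 125b + 25c + 5d + e = -2875
  1296a + 216b + 36c + 6d + e = -5832
Solving the system yields a = -4, b = -3, c = 0, d = 0, e = 0.
So h(u) = -4u^4 - 3u^3.
Then h(-5) = -2125.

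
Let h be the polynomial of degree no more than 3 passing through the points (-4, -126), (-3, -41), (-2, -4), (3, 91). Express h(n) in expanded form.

h(n) = 3n^3 + 3n^2 - 5n - 2

Using the Lagrange interpolation formula with nodes -4, -3, -2, 3:
  L_0(n) = (n + 3)(n + 2)(n - 3) / -14
  L_1(n) = (n + 4)(n + 2)(n - 3) / 6
  L_2(n) = (n + 4)(n + 3)(n - 3) / -10
  L_3(n) = (n + 4)(n + 3)(n + 2) / 210
Then h(n) = -126·L_0(n) - 41·L_1(n) - 4·L_2(n) + 91·L_3(n).
Expanding and collecting terms gives h(n) = 3n³ + 3n² - 5n - 2.
Check: h(-3) = -41. ✓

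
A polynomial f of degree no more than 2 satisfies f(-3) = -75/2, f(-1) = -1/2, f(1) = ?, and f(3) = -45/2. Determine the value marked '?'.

On equispaced nodes a degree-2 polynomial has vanishing third forward difference, so
  - f(-3) + 3·f(-1) - 3·f(1) + f(3) = 0.
Substituting the known values and solving for f(1):
  -3·f(1) = -27/2
  f(1) = 9/2.

9/2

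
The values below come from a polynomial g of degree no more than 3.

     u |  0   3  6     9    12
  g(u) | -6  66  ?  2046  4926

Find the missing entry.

588

On equispaced nodes a degree-3 polynomial has vanishing fourth forward difference, so
  g(0) - 4·g(3) + 6·g(6) - 4·g(9) + g(12) = 0.
Substituting the known values and solving for g(6):
  6·g(6) = 3528
  g(6) = 588.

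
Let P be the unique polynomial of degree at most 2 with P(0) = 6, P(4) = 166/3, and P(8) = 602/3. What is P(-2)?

Using the Lagrange interpolation formula with nodes 0, 4, 8:
  L_0(t) = (t - 4)(t - 8) / 32
  L_1(t) = t(t - 8) / -16
  L_2(t) = t(t - 4) / 32
Then P(t) = 6·L_0(t) + 166/3·L_1(t) + 602/3·L_2(t).
Expanding and collecting terms gives P(t) = 3t^2 + (1/3)t + 6.
Evaluating at t = -2: P(-2) = 52/3.

52/3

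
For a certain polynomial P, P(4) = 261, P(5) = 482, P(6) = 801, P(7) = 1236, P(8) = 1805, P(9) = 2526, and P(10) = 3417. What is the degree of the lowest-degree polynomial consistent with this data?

Forward differences of the values at t = 4, 5, 6, 7, 8, 9, 10:
  P  : 261  482  801  1236  1805  2526  3417
  Δ  : 221  319  435  569  721  891
  Δ^2: 98  116  134  152  170
  Δ^3: 18  18  18  18
  Δ^4: 0  0  0
  Δ^5: 0  0
  Δ^6: 0
The third differences are constant (18) and nonzero, while all higher differences vanish, so the minimal degree is 3.

3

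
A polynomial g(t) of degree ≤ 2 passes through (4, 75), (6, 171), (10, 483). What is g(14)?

955

Write g(t) = at^2 + bt + c. Substituting each data point gives a linear system:
  16a + 4b + c = 75
  36a + 6b + c = 171
  100a + 10b + c = 483
Solving the system yields a = 5, b = -2, c = 3.
So g(t) = 5t² - 2t + 3.
Then g(14) = 955.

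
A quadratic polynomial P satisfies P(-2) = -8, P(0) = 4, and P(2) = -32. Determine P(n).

Write P(n) = an^2 + bn + c. Substituting each data point gives a linear system:
  4a - 2b + c = -8
  c = 4
  4a + 2b + c = -32
Solving the system yields a = -6, b = -6, c = 4.
So P(n) = -6n^2 - 6n + 4.
Check: P(2) = -32. ✓

P(n) = -6n^2 - 6n + 4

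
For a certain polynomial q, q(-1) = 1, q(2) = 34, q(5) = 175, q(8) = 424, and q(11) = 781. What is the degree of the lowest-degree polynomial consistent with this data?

Forward differences of the values at s = -1, 2, 5, 8, 11:
  q  : 1  34  175  424  781
  Δ  : 33  141  249  357
  Δ^2: 108  108  108
  Δ^3: 0  0
  Δ^4: 0
The second differences are constant (108) and nonzero, while all higher differences vanish, so the minimal degree is 2.

2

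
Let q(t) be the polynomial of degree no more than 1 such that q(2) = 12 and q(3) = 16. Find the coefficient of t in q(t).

4

Write q(t) = at + b. Substituting each data point gives a linear system:
  2a + b = 12
  3a + b = 16
Solving the system yields a = 4, b = 4.
So q(t) = 4t + 4.
The leading coefficient is 4.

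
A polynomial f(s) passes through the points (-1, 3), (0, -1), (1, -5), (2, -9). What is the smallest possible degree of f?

Forward differences of the values at s = -1, 0, 1, 2:
  f  : 3  -1  -5  -9
  Δ  : -4  -4  -4
  Δ^2: 0  0
  Δ^3: 0
The first differences are constant (-4) and nonzero, while all higher differences vanish, so the minimal degree is 1.

1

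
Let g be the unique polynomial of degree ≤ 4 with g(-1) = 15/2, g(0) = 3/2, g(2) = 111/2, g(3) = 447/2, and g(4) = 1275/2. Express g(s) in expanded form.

Write g(s) = as^4 + bs^3 + cs^2 + ds + e. Substituting each data point gives a linear system:
  a - b + c - d + e = 15/2
  e = 3/2
  16a + 8b + 4c + 2d + e = 111/2
  81a + 27b + 9c + 3d + e = 447/2
  256a + 64b + 16c + 4d + e = 1275/2
Solving the system yields a = 2, b = 1, c = 4, d = -1, e = 3/2.
So g(s) = 2s^4 + s^3 + 4s^2 - s + 3/2.
Check: g(-1) = 15/2. ✓

g(s) = 2s^4 + s^3 + 4s^2 - s + 3/2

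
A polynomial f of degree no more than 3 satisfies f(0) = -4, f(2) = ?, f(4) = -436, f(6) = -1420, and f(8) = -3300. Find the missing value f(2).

The 4 known points determine the degree-3 polynomial uniquely.
Write f(t) = at^3 + bt^2 + ct + d. Substituting each data point gives a linear system:
  d = -4
  64a + 16b + 4c + d = -436
  216a + 36b + 6c + d = -1420
  512a + 64b + 8c + d = -3300
Solving the system yields a = -6, b = -4, c = 4, d = -4.
So f(t) = -6t^3 - 4t^2 + 4t - 4.
Then f(2) = -60.

-60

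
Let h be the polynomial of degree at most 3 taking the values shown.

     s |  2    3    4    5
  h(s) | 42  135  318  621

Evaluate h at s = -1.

Forward differences of the values at s = 2, 3, 4, 5:
  h  : 42  135  318  621
  Δ  : 93  183  303
  Δ^2: 90  120
  Δ^3: 30
The third differences are constant, confirming degree 3.
Interpolating (Newton forward form) and evaluating at s = -1 gives h(-1) = 3.

3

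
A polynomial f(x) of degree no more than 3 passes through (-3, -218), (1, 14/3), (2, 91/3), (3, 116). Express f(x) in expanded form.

f(x) = 6x^3 - 6x^2 + (5/3)x + 3

Using the Lagrange interpolation formula with nodes -3, 1, 2, 3:
  L_0(x) = (x - 1)(x - 2)(x - 3) / -120
  L_1(x) = (x + 3)(x - 2)(x - 3) / 8
  L_2(x) = (x + 3)(x - 1)(x - 3) / -5
  L_3(x) = (x + 3)(x - 1)(x - 2) / 12
Then f(x) = -218·L_0(x) + 14/3·L_1(x) + 91/3·L_2(x) + 116·L_3(x).
Expanding and collecting terms gives f(x) = 6x³ - 6x² + (5/3)x + 3.
Check: f(1) = 14/3. ✓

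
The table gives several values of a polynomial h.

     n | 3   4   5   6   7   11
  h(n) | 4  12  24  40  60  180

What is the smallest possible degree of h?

2

Divided differences on the nodes 3, 4, 5, 6, 7, 11:
  order 0: 4  12  24  40  60  180
  order 1: 8  12  16  20  30
  order 2: 2  2  2  2
  order 3: 0  0  0
  order 4: 0  0
  order 5: 0
The order-2 divided differences are all 2 (nonzero) and every higher order vanishes, so the data lies on a polynomial of degree exactly 2.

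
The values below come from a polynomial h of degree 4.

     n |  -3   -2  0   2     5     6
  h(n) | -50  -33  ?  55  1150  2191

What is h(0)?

-5

The 5 known points determine the degree-4 polynomial uniquely.
Write h(n) = an^4 + bn^3 + cn^2 + dn + e. Substituting each data point gives a linear system:
  81a - 27b + 9c - 3d + e = -50
  16a - 8b + 4c - 2d + e = -33
  16a + 8b + 4c + 2d + e = 55
  625a + 125b + 25c + 5d + e = 1150
  1296a + 216b + 36c + 6d + e = 2191
Solving the system yields a = 1, b = 4, c = 0, d = 6, e = -5.
So h(n) = n^4 + 4n^3 + 6n - 5.
Then h(0) = -5.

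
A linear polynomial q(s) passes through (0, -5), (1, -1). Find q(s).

q(s) = 4s - 5

Write q(s) = as + b. Substituting each data point gives a linear system:
  b = -5
  a + b = -1
Solving the system yields a = 4, b = -5.
So q(s) = 4s - 5.
Check: q(1) = -1. ✓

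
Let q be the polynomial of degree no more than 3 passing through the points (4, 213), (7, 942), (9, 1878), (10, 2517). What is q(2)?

37

Using the Lagrange interpolation formula with nodes 4, 7, 9, 10:
  L_0(t) = (t - 7)(t - 9)(t - 10) / -90
  L_1(t) = (t - 4)(t - 9)(t - 10) / 18
  L_2(t) = (t - 4)(t - 7)(t - 10) / -10
  L_3(t) = (t - 4)(t - 7)(t - 9) / 18
Then q(t) = 213·L_0(t) + 942·L_1(t) + 1878·L_2(t) + 2517·L_3(t).
Expanding and collecting terms gives q(t) = 2t^3 + 5t^2 + 2t - 3.
Evaluating at t = 2: q(2) = 37.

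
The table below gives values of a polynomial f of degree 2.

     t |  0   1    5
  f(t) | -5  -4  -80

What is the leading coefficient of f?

-4

Write f(t) = at^2 + bt + c. Substituting each data point gives a linear system:
  c = -5
  a + b + c = -4
  25a + 5b + c = -80
Solving the system yields a = -4, b = 5, c = -5.
So f(t) = -4t² + 5t - 5.
The leading coefficient is -4.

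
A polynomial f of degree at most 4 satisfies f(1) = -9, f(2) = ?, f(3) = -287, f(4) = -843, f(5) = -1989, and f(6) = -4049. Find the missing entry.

-69

The 5 known points determine the degree-4 polynomial uniquely.
Write f(s) = as^4 + bs^3 + cs^2 + ds + e. Substituting each data point gives a linear system:
  a + b + c + d + e = -9
  81a + 27b + 9c + 3d + e = -287
  256a + 64b + 16c + 4d + e = -843
  625a + 125b + 25c + 5d + e = -1989
  1296a + 216b + 36c + 6d + e = -4049
Solving the system yields a = -3, b = 0, c = -4, d = -3, e = 1.
So f(s) = -3s^4 - 4s^2 - 3s + 1.
Then f(2) = -69.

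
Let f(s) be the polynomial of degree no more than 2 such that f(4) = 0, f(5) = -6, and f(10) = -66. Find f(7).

Using the Lagrange interpolation formula with nodes 4, 5, 10:
  L_0(s) = (s - 5)(s - 10) / 6
  L_1(s) = (s - 4)(s - 10) / -5
  L_2(s) = (s - 4)(s - 5) / 30
Then f(s) = 0·L_0(s) - 6·L_1(s) - 66·L_2(s).
Expanding and collecting terms gives f(s) = -s^2 + 3s + 4.
Evaluating at s = 7: f(7) = -24.

-24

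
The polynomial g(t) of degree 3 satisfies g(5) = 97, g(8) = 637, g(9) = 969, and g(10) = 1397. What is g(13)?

3377

Write g(t) = at^3 + bt^2 + ct + d. Substituting each data point gives a linear system:
  125a + 25b + 5c + d = 97
  512a + 64b + 8c + d = 637
  729a + 81b + 9c + d = 969
  1000a + 100b + 10c + d = 1397
Solving the system yields a = 2, b = -6, c = 0, d = -3.
So g(t) = 2t³ - 6t² - 3.
Then g(13) = 3377.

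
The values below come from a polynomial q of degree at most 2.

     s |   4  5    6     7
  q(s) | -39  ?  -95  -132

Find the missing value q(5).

The 3 known points determine the degree-2 polynomial uniquely.
Write q(s) = as^2 + bs + c. Substituting each data point gives a linear system:
  16a + 4b + c = -39
  36a + 6b + c = -95
  49a + 7b + c = -132
Solving the system yields a = -3, b = 2, c = 1.
So q(s) = -3s² + 2s + 1.
Then q(5) = -64.

-64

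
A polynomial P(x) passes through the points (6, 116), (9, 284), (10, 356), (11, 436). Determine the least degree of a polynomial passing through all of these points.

2

Divided differences on the nodes 6, 9, 10, 11:
  order 0: 116  284  356  436
  order 1: 56  72  80
  order 2: 4  4
  order 3: 0
The order-2 divided differences are all 4 (nonzero) and every higher order vanishes, so the data lies on a polynomial of degree exactly 2.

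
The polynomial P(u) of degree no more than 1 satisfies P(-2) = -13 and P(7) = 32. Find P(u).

Write P(u) = au + b. Substituting each data point gives a linear system:
  -2a + b = -13
  7a + b = 32
Solving the system yields a = 5, b = -3.
So P(u) = 5u - 3.
Check: P(7) = 32. ✓

P(u) = 5u - 3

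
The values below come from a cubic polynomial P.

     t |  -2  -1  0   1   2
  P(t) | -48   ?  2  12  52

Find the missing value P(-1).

-8

The 4 known points determine the degree-3 polynomial uniquely.
Write P(t) = at^3 + bt^2 + ct + d. Substituting each data point gives a linear system:
  -8a + 4b - 2c + d = -48
  d = 2
  a + b + c + d = 12
  8a + 4b + 2c + d = 52
Solving the system yields a = 5, b = 0, c = 5, d = 2.
So P(t) = 5t³ + 5t + 2.
Then P(-1) = -8.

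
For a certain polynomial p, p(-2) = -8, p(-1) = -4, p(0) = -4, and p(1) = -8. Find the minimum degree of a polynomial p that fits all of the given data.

2

Forward differences of the values at u = -2, -1, 0, 1:
  p  : -8  -4  -4  -8
  Δ  : 4  0  -4
  Δ^2: -4  -4
  Δ^3: 0
The second differences are constant (-4) and nonzero, while all higher differences vanish, so the minimal degree is 2.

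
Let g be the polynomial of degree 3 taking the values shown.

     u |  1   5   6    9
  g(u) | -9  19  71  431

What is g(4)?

-9

Using the Lagrange interpolation formula with nodes 1, 5, 6, 9:
  L_0(u) = (u - 5)(u - 6)(u - 9) / -160
  L_1(u) = (u - 1)(u - 6)(u - 9) / 16
  L_2(u) = (u - 1)(u - 5)(u - 9) / -15
  L_3(u) = (u - 1)(u - 5)(u - 6) / 96
Then g(u) = -9·L_0(u) + 19·L_1(u) + 71·L_2(u) + 431·L_3(u).
Expanding and collecting terms gives g(u) = u^3 - 3u^2 - 6u - 1.
Evaluating at u = 4: g(4) = -9.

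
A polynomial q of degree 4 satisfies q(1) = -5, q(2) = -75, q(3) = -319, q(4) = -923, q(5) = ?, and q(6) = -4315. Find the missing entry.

The 5 known points determine the degree-4 polynomial uniquely.
Write q(s) = as^4 + bs^3 + cs^2 + ds + e. Substituting each data point gives a linear system:
  a + b + c + d + e = -5
  16a + 8b + 4c + 2d + e = -75
  81a + 27b + 9c + 3d + e = -319
  256a + 64b + 16c + 4d + e = -923
  1296a + 216b + 36c + 6d + e = -4315
Solving the system yields a = -3, b = -1, c = -6, d = 0, e = 5.
So q(s) = -3s^4 - s^3 - 6s^2 + 5.
Then q(5) = -2145.

-2145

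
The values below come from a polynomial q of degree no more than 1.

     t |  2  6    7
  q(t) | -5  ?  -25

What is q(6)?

-21

The 2 known points determine the degree-1 polynomial uniquely.
Write q(t) = at + b. Substituting each data point gives a linear system:
  2a + b = -5
  7a + b = -25
Solving the system yields a = -4, b = 3.
So q(t) = -4t + 3.
Then q(6) = -21.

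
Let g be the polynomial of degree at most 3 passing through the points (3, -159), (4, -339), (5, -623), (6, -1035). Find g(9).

Forward differences of the values at s = 3, 4, 5, 6:
  g  : -159  -339  -623  -1035
  Δ  : -180  -284  -412
  Δ^2: -104  -128
  Δ^3: -24
The third differences are constant, confirming degree 3.
Interpolating (Newton forward form) and evaluating at s = 9 gives g(9) = -3279.

-3279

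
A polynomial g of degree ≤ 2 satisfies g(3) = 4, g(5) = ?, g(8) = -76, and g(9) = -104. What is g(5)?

The 3 known points determine the degree-2 polynomial uniquely.
Write g(u) = au^2 + bu + c. Substituting each data point gives a linear system:
  9a + 3b + c = 4
  64a + 8b + c = -76
  81a + 9b + c = -104
Solving the system yields a = -2, b = 6, c = 4.
So g(u) = -2u^2 + 6u + 4.
Then g(5) = -16.

-16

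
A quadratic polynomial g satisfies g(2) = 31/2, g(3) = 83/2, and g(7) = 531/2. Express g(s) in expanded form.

Write g(s) = as^2 + bs + c. Substituting each data point gives a linear system:
  4a + 2b + c = 31/2
  9a + 3b + c = 83/2
  49a + 7b + c = 531/2
Solving the system yields a = 6, b = -4, c = -1/2.
So g(s) = 6s^2 - 4s - 1/2.
Check: g(7) = 531/2. ✓

g(s) = 6s^2 - 4s - 1/2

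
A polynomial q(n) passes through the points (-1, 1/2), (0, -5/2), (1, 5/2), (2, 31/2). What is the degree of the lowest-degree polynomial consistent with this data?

2

Forward differences of the values at n = -1, 0, 1, 2:
  q  : 1/2  -5/2  5/2  31/2
  Δ  : -3  5  13
  Δ^2: 8  8
  Δ^3: 0
The second differences are constant (8) and nonzero, while all higher differences vanish, so the minimal degree is 2.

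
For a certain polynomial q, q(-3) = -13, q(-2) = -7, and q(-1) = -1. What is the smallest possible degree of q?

1

Forward differences of the values at u = -3, -2, -1:
  q  : -13  -7  -1
  Δ  : 6  6
  Δ^2: 0
The first differences are constant (6) and nonzero, while all higher differences vanish, so the minimal degree is 1.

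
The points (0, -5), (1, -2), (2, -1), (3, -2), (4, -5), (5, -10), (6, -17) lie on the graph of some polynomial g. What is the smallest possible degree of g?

2

Forward differences of the values at s = 0, 1, 2, 3, 4, 5, 6:
  g  : -5  -2  -1  -2  -5  -10  -17
  Δ  : 3  1  -1  -3  -5  -7
  Δ^2: -2  -2  -2  -2  -2
  Δ^3: 0  0  0  0
  Δ^4: 0  0  0
  Δ^5: 0  0
  Δ^6: 0
The second differences are constant (-2) and nonzero, while all higher differences vanish, so the minimal degree is 2.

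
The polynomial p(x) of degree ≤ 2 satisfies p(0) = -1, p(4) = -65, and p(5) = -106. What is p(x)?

p(x) = -5x^2 + 4x - 1

Using the Lagrange interpolation formula with nodes 0, 4, 5:
  L_0(x) = (x - 4)(x - 5) / 20
  L_1(x) = x(x - 5) / -4
  L_2(x) = x(x - 4) / 5
Then p(x) = -1·L_0(x) - 65·L_1(x) - 106·L_2(x).
Expanding and collecting terms gives p(x) = -5x^2 + 4x - 1.
Check: p(5) = -106. ✓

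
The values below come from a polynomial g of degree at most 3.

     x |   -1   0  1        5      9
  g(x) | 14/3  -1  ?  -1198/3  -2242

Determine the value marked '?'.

The 4 known points determine the degree-3 polynomial uniquely.
Write g(x) = ax^3 + bx^2 + cx + d. Substituting each data point gives a linear system:
  -a + b - c + d = 14/3
  d = -1
  125a + 25b + 5c + d = -1198/3
  729a + 81b + 9c + d = -2242
Solving the system yields a = -3, b = -1/3, c = -3, d = -1.
So g(x) = -3x^3 - (1/3)x^2 - 3x - 1.
Then g(1) = -22/3.

-22/3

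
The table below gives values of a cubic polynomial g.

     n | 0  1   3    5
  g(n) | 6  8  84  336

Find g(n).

Write g(n) = an^3 + bn^2 + cn + d. Substituting each data point gives a linear system:
  d = 6
  a + b + c + d = 8
  27a + 9b + 3c + d = 84
  125a + 25b + 5c + d = 336
Solving the system yields a = 2, b = 4, c = -4, d = 6.
So g(n) = 2n³ + 4n² - 4n + 6.
Check: g(1) = 8. ✓

g(n) = 2n^3 + 4n^2 - 4n + 6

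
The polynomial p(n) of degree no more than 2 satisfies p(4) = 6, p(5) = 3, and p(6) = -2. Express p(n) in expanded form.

p(n) = -n^2 + 6n - 2

Write p(n) = an^2 + bn + c. Substituting each data point gives a linear system:
  16a + 4b + c = 6
  25a + 5b + c = 3
  36a + 6b + c = -2
Solving the system yields a = -1, b = 6, c = -2.
So p(n) = -n² + 6n - 2.
Check: p(4) = 6. ✓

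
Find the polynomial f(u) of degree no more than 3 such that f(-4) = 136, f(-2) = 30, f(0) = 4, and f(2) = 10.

Using the Lagrange interpolation formula with nodes -4, -2, 0, 2:
  L_0(u) = (u + 2)u(u - 2) / -48
  L_1(u) = (u + 4)u(u - 2) / 16
  L_2(u) = (u + 4)(u + 2)(u - 2) / -16
  L_3(u) = (u + 4)(u + 2)u / 48
Then f(u) = 136·L_0(u) + 30·L_1(u) + 4·L_2(u) + 10·L_3(u).
Expanding and collecting terms gives f(u) = -u^3 + 4u^2 - u + 4.
Check: f(-2) = 30. ✓

f(u) = -u^3 + 4u^2 - u + 4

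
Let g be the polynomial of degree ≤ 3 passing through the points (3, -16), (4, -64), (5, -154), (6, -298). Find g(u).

Write g(u) = au^3 + bu^2 + cu + d. Substituting each data point gives a linear system:
  27a + 9b + 3c + d = -16
  64a + 16b + 4c + d = -64
  125a + 25b + 5c + d = -154
  216a + 36b + 6c + d = -298
Solving the system yields a = -2, b = 3, c = 5, d = -4.
So g(u) = -2u^3 + 3u^2 + 5u - 4.
Check: g(4) = -64. ✓

g(u) = -2u^3 + 3u^2 + 5u - 4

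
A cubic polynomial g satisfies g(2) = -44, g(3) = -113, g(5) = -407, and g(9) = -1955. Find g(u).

Write g(u) = au^3 + bu^2 + cu + d. Substituting each data point gives a linear system:
  8a + 4b + 2c + d = -44
  27a + 9b + 3c + d = -113
  125a + 25b + 5c + d = -407
  729a + 81b + 9c + d = -1955
Solving the system yields a = -2, b = -6, c = -1, d = -2.
So g(u) = -2u^3 - 6u^2 - u - 2.
Check: g(2) = -44. ✓

g(u) = -2u^3 - 6u^2 - u - 2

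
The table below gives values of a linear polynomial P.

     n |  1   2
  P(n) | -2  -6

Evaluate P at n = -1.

Write P(n) = an + b. Substituting each data point gives a linear system:
  a + b = -2
  2a + b = -6
Solving the system yields a = -4, b = 2.
So P(n) = -4n + 2.
Then P(-1) = 6.

6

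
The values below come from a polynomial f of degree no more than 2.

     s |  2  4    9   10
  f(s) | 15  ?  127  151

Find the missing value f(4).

37

The 3 known points determine the degree-2 polynomial uniquely.
Write f(s) = as^2 + bs + c. Substituting each data point gives a linear system:
  4a + 2b + c = 15
  81a + 9b + c = 127
  100a + 10b + c = 151
Solving the system yields a = 1, b = 5, c = 1.
So f(s) = s^2 + 5s + 1.
Then f(4) = 37.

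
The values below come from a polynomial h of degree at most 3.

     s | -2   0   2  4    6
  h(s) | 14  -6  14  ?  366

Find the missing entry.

On equispaced nodes a degree-3 polynomial has vanishing fourth forward difference, so
  h(-2) - 4·h(0) + 6·h(2) - 4·h(4) + h(6) = 0.
Substituting the known values and solving for h(4):
  -4·h(4) = -488
  h(4) = 122.

122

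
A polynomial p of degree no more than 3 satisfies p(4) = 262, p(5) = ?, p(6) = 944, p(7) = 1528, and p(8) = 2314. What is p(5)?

532

On equispaced nodes a degree-3 polynomial has vanishing fourth forward difference, so
  p(4) - 4·p(5) + 6·p(6) - 4·p(7) + p(8) = 0.
Substituting the known values and solving for p(5):
  -4·p(5) = -2128
  p(5) = 532.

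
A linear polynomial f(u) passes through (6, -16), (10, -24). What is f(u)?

f(u) = -2u - 4

Write f(u) = au + b. Substituting each data point gives a linear system:
  6a + b = -16
  10a + b = -24
Solving the system yields a = -2, b = -4.
So f(u) = -2u - 4.
Check: f(6) = -16. ✓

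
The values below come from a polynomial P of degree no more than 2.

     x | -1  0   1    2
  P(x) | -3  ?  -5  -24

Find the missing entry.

The 3 known points determine the degree-2 polynomial uniquely.
Write P(x) = ax^2 + bx + c. Substituting each data point gives a linear system:
  a - b + c = -3
  a + b + c = -5
  4a + 2b + c = -24
Solving the system yields a = -6, b = -1, c = 2.
So P(x) = -6x² - x + 2.
Then P(0) = 2.

2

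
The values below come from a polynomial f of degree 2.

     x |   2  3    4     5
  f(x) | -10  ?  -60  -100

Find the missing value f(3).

The 3 known points determine the degree-2 polynomial uniquely.
Write f(x) = ax^2 + bx + c. Substituting each data point gives a linear system:
  4a + 2b + c = -10
  16a + 4b + c = -60
  25a + 5b + c = -100
Solving the system yields a = -5, b = 5, c = 0.
So f(x) = -5x^2 + 5x.
Then f(3) = -30.

-30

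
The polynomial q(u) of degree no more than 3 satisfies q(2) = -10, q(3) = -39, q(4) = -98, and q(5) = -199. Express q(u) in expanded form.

q(u) = -2u^3 + 3u^2 - 6u + 6

Write q(u) = au^3 + bu^2 + cu + d. Substituting each data point gives a linear system:
  8a + 4b + 2c + d = -10
  27a + 9b + 3c + d = -39
  64a + 16b + 4c + d = -98
  125a + 25b + 5c + d = -199
Solving the system yields a = -2, b = 3, c = -6, d = 6.
So q(u) = -2u^3 + 3u^2 - 6u + 6.
Check: q(3) = -39. ✓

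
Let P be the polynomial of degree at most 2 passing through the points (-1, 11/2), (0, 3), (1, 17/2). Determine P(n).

P(n) = 4n^2 + (3/2)n + 3

Write P(n) = an^2 + bn + c. Substituting each data point gives a linear system:
  a - b + c = 11/2
  c = 3
  a + b + c = 17/2
Solving the system yields a = 4, b = 3/2, c = 3.
So P(n) = 4n² + (3/2)n + 3.
Check: P(1) = 17/2. ✓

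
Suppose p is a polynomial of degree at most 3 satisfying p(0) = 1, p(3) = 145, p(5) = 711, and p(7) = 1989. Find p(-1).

-3

Using the Lagrange interpolation formula with nodes 0, 3, 5, 7:
  L_0(x) = (x - 3)(x - 5)(x - 7) / -105
  L_1(x) = x(x - 5)(x - 7) / 24
  L_2(x) = x(x - 3)(x - 7) / -20
  L_3(x) = x(x - 3)(x - 5) / 56
Then p(x) = 1·L_0(x) + 145·L_1(x) + 711·L_2(x) + 1989·L_3(x).
Expanding and collecting terms gives p(x) = 6x^3 - x^2 - 3x + 1.
Evaluating at x = -1: p(-1) = -3.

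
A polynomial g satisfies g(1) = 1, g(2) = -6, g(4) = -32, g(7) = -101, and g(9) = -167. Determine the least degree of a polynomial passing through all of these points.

Divided differences on the nodes 1, 2, 4, 7, 9:
  order 0: 1  -6  -32  -101  -167
  order 1: -7  -13  -23  -33
  order 2: -2  -2  -2
  order 3: 0  0
  order 4: 0
The order-2 divided differences are all -2 (nonzero) and every higher order vanishes, so the data lies on a polynomial of degree exactly 2.

2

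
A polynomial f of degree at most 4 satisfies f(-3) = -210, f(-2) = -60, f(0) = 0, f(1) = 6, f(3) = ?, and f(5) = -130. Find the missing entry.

30

The 5 known points determine the degree-4 polynomial uniquely.
Write f(u) = au^4 + bu^3 + cu^2 + du + e. Substituting each data point gives a linear system:
  81a - 27b + 9c - 3d + e = -210
  16a - 8b + 4c - 2d + e = -60
  e = 0
  a + b + c + d + e = 6
  625a + 125b + 25c + 5d + e = -130
Solving the system yields a = -1, b = 4, c = -1, d = 4, e = 0.
So f(u) = -u^4 + 4u^3 - u^2 + 4u.
Then f(3) = 30.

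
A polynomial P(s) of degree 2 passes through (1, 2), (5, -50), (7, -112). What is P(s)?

P(s) = -3s^2 + 5s

Write P(s) = as^2 + bs + c. Substituting each data point gives a linear system:
  a + b + c = 2
  25a + 5b + c = -50
  49a + 7b + c = -112
Solving the system yields a = -3, b = 5, c = 0.
So P(s) = -3s² + 5s.
Check: P(5) = -50. ✓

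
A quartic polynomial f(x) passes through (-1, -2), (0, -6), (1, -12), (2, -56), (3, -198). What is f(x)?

f(x) = -x^4 - 4x^3 - x - 6

Write f(x) = ax^4 + bx^3 + cx^2 + dx + e. Substituting each data point gives a linear system:
  a - b + c - d + e = -2
  e = -6
  a + b + c + d + e = -12
  16a + 8b + 4c + 2d + e = -56
  81a + 27b + 9c + 3d + e = -198
Solving the system yields a = -1, b = -4, c = 0, d = -1, e = -6.
So f(x) = -x⁴ - 4x³ - x - 6.
Check: f(0) = -6. ✓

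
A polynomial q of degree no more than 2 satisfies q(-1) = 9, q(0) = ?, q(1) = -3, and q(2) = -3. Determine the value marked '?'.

On equispaced nodes a degree-2 polynomial has vanishing third forward difference, so
  - q(-1) + 3·q(0) - 3·q(1) + q(2) = 0.
Substituting the known values and solving for q(0):
  3·q(0) = 3
  q(0) = 1.

1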